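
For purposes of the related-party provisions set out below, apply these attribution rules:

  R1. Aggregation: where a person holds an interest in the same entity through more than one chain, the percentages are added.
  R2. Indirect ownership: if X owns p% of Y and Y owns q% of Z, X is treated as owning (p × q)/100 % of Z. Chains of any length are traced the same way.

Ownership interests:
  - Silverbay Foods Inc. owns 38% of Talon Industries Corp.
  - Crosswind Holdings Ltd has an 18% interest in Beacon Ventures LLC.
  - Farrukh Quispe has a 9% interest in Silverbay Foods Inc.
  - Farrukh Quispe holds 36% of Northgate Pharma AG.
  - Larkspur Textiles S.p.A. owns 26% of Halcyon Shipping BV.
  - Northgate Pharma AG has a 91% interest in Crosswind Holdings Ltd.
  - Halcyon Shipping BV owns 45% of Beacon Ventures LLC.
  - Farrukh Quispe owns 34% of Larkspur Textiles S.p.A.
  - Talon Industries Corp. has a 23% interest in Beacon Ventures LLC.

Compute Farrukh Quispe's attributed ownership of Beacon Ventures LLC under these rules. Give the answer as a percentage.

10.6614%

Chain via Larkspur Textiles S.p.A. → Halcyon Shipping BV (R2): 34% × 26% × 45% = 3.978% of Beacon Ventures LLC.
Chain via Silverbay Foods Inc. → Talon Industries Corp. (R2): 9% × 38% × 23% = 0.7866% of Beacon Ventures LLC.
Chain via Northgate Pharma AG → Crosswind Holdings Ltd (R2): 36% × 91% × 18% = 5.8968% of Beacon Ventures LLC.
Aggregating (R1): 3.978% + 0.7866% + 5.8968% = 10.6614%.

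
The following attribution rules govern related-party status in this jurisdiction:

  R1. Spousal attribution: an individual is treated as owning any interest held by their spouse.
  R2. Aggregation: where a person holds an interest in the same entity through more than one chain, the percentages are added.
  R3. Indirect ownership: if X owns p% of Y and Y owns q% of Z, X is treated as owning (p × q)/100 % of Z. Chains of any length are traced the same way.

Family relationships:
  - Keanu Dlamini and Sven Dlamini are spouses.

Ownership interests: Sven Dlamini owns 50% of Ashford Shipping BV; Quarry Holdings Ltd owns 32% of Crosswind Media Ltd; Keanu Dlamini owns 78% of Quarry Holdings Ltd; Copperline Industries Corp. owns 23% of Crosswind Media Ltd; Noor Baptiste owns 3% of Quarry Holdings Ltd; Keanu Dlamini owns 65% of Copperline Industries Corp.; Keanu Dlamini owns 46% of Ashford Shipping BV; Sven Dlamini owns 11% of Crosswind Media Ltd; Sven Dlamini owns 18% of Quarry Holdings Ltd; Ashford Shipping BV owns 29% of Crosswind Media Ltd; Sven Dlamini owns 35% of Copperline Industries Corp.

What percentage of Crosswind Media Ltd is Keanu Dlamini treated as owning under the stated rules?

92.56%

By spousal attribution (R1), Keanu Dlamini is treated as also owning Sven Dlamini's interest in Copperline Industries Corp, giving 65% + 35% = 100%.
By spousal attribution (R1), Keanu Dlamini is treated as also owning Sven Dlamini's interest in Ashford Shipping BV, giving 46% + 50% = 96%.
By spousal attribution (R1), Keanu Dlamini is treated as also owning Sven Dlamini's interest in Quarry Holdings Ltd, giving 78% + 18% = 96%.
By spousal attribution (R1), Keanu Dlamini is treated as owning Sven Dlamini's 11% interest in Crosswind Media Ltd.
Chain via Copperline Industries Corp. (R3): 100% × 23% = 23% of Crosswind Media Ltd.
Chain via Ashford Shipping BV (R3): 96% × 29% = 27.84% of Crosswind Media Ltd.
Chain via Quarry Holdings Ltd (R3): 96% × 32% = 30.72% of Crosswind Media Ltd.
Direct interest in Crosswind Media Ltd: 11%.
Aggregating (R2): 23% + 27.84% + 30.72% + 11% = 92.56%.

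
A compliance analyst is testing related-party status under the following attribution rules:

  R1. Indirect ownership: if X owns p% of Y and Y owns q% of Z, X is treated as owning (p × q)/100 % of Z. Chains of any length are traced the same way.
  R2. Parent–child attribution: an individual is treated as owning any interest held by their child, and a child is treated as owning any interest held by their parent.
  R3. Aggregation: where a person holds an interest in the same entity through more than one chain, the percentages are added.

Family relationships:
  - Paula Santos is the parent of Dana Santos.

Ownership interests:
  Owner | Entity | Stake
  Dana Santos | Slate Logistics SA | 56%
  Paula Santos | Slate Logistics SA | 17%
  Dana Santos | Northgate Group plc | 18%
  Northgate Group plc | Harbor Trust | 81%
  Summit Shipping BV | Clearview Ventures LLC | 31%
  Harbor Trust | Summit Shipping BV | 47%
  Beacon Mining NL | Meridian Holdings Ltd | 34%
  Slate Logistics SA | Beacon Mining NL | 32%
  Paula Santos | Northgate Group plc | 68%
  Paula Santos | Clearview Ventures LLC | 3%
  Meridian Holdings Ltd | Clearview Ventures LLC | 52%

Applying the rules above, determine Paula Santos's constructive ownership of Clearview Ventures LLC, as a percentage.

17.27951%

By parent–child attribution (R2), Paula Santos is treated as also owning Dana Santos's interest in Northgate Group plc, giving 68% + 18% = 86%.
By parent–child attribution (R2), Paula Santos is treated as also owning Dana Santos's interest in Slate Logistics SA, giving 17% + 56% = 73%.
Chain via Northgate Group plc → Harbor Trust → Summit Shipping BV (R1): 86% × 81% × 47% × 31% = 10.149462% of Clearview Ventures LLC.
Chain via Slate Logistics SA → Beacon Mining NL → Meridian Holdings Ltd (R1): 73% × 32% × 34% × 52% = 4.130048% of Clearview Ventures LLC.
Direct interest in Clearview Ventures LLC: 3%.
Aggregating (R3): 10.149462% + 4.130048% + 3% = 17.27951%.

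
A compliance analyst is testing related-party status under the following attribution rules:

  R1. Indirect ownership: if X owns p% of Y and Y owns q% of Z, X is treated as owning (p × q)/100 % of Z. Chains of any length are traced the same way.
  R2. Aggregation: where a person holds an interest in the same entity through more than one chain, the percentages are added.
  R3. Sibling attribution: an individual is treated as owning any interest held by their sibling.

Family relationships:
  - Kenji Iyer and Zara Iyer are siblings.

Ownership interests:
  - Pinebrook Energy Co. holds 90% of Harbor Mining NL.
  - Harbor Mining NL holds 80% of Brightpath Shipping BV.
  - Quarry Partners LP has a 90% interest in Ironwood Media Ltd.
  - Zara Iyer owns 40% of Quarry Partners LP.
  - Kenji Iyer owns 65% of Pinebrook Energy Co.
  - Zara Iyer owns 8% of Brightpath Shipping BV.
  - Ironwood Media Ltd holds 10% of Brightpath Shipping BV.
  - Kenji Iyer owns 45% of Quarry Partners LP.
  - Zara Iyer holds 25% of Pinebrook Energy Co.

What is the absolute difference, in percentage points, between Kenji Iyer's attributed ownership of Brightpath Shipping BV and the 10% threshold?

70.45

By sibling attribution (R3), Kenji Iyer is treated as also owning Zara Iyer's interest in Pinebrook Energy Co, giving 65% + 25% = 90%.
By sibling attribution (R3), Kenji Iyer is treated as also owning Zara Iyer's interest in Quarry Partners LP, giving 45% + 40% = 85%.
By sibling attribution (R3), Kenji Iyer is treated as owning Zara Iyer's 8% interest in Brightpath Shipping BV.
Chain via Pinebrook Energy Co. → Harbor Mining NL (R1): 90% × 90% × 80% = 64.8% of Brightpath Shipping BV.
Chain via Quarry Partners LP → Ironwood Media Ltd (R1): 85% × 90% × 10% = 7.65% of Brightpath Shipping BV.
Direct interest in Brightpath Shipping BV: 8%.
Aggregating (R2): 64.8% + 7.65% + 8% = 80.45%.
80.45% exceeds the 10% threshold by 70.45 percentage points.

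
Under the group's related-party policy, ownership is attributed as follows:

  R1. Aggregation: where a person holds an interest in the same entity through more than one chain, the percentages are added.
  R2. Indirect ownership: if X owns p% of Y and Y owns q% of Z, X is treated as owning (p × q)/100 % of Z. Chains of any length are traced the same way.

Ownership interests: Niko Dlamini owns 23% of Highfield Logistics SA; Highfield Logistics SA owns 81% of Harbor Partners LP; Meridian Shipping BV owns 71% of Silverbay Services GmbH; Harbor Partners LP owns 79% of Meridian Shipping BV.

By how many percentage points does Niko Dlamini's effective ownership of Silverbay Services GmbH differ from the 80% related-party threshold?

69.550433

Chain via Highfield Logistics SA → Harbor Partners LP → Meridian Shipping BV (R2): 23% × 81% × 79% × 71% = 10.449567% of Silverbay Services GmbH.
10.449567% falls short of the 80% threshold by 69.550433 percentage points.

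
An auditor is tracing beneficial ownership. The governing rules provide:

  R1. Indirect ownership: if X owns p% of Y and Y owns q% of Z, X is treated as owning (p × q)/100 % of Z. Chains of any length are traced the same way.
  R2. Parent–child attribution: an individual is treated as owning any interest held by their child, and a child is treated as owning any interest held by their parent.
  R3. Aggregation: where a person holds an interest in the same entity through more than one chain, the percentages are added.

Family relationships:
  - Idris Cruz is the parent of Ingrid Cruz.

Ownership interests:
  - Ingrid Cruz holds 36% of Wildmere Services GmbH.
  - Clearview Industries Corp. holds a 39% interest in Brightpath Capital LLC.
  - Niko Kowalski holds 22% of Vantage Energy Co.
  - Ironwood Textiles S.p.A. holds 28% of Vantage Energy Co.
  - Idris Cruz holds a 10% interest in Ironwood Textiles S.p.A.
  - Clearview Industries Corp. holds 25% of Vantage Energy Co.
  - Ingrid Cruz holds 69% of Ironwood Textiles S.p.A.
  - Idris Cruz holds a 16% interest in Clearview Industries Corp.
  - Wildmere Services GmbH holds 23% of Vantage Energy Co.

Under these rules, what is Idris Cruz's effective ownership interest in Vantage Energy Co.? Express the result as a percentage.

34.4%

By parent–child attribution (R2), Idris Cruz is treated as also owning Ingrid Cruz's interest in Ironwood Textiles S.p.A, giving 10% + 69% = 79%.
By parent–child attribution (R2), Idris Cruz is treated as owning Ingrid Cruz's 36% interest in Wildmere Services GmbH.
Chain via Clearview Industries Corp. (R1): 16% × 25% = 4% of Vantage Energy Co.
Chain via Ironwood Textiles S.p.A. (R1): 79% × 28% = 22.12% of Vantage Energy Co.
Chain via Wildmere Services GmbH (R1): 36% × 23% = 8.28% of Vantage Energy Co.
Aggregating (R3): 4% + 22.12% + 8.28% = 34.4%.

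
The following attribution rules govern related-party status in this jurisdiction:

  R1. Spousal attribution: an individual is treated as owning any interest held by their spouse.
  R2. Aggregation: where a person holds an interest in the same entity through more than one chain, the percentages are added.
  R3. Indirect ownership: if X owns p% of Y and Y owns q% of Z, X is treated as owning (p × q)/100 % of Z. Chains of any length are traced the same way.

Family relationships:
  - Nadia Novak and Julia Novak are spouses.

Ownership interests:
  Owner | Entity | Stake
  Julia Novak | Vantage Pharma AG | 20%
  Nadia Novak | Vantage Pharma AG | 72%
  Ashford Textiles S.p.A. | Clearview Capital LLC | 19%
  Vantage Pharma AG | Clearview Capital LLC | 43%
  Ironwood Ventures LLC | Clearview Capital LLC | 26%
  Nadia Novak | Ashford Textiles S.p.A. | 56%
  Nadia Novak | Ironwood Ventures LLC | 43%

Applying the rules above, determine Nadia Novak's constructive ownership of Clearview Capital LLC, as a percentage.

61.38%

By spousal attribution (R1), Nadia Novak is treated as also owning Julia Novak's interest in Vantage Pharma AG, giving 72% + 20% = 92%.
Chain via Ashford Textiles S.p.A. (R3): 56% × 19% = 10.64% of Clearview Capital LLC.
Chain via Ironwood Ventures LLC (R3): 43% × 26% = 11.18% of Clearview Capital LLC.
Chain via Vantage Pharma AG (R3): 92% × 43% = 39.56% of Clearview Capital LLC.
Aggregating (R2): 10.64% + 11.18% + 39.56% = 61.38%.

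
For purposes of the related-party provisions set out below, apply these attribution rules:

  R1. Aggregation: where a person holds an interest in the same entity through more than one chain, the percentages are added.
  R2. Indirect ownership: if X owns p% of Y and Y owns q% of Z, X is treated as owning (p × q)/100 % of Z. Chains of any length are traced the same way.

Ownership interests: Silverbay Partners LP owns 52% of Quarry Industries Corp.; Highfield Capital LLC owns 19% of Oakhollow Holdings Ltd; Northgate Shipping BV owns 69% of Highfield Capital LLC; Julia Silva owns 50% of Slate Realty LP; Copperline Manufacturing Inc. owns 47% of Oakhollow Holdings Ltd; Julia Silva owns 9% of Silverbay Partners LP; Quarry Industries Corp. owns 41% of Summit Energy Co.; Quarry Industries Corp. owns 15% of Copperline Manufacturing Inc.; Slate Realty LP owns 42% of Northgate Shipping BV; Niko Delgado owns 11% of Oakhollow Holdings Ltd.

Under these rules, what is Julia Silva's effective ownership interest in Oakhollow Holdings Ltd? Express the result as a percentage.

3.08304%

Chain via Slate Realty LP → Northgate Shipping BV → Highfield Capital LLC (R2): 50% × 42% × 69% × 19% = 2.7531% of Oakhollow Holdings Ltd.
Chain via Silverbay Partners LP → Quarry Industries Corp. → Copperline Manufacturing Inc. (R2): 9% × 52% × 15% × 47% = 0.32994% of Oakhollow Holdings Ltd.
Aggregating (R1): 2.7531% + 0.32994% = 3.08304%.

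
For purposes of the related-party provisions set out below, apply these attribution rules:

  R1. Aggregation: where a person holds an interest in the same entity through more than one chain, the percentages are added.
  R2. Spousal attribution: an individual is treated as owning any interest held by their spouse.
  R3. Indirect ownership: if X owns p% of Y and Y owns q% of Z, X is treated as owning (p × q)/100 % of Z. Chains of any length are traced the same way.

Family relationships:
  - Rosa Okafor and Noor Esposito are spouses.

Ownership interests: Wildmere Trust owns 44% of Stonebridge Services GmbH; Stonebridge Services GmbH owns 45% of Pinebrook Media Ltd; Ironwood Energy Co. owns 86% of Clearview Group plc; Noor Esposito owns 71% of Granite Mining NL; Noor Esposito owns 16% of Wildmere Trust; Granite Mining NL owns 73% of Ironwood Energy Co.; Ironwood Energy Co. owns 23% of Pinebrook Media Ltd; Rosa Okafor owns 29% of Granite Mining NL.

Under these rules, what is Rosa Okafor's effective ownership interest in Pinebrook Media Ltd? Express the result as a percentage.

By spousal attribution (R2), Rosa Okafor is treated as also owning Noor Esposito's interest in Granite Mining NL, giving 29% + 71% = 100%.
By spousal attribution (R2), Rosa Okafor is treated as owning Noor Esposito's 16% interest in Wildmere Trust.
Chain via Granite Mining NL → Ironwood Energy Co. (R3): 100% × 73% × 23% = 16.79% of Pinebrook Media Ltd.
Chain via Wildmere Trust → Stonebridge Services GmbH (R3): 16% × 44% × 45% = 3.168% of Pinebrook Media Ltd.
Aggregating (R1): 16.79% + 3.168% = 19.958%.

19.958%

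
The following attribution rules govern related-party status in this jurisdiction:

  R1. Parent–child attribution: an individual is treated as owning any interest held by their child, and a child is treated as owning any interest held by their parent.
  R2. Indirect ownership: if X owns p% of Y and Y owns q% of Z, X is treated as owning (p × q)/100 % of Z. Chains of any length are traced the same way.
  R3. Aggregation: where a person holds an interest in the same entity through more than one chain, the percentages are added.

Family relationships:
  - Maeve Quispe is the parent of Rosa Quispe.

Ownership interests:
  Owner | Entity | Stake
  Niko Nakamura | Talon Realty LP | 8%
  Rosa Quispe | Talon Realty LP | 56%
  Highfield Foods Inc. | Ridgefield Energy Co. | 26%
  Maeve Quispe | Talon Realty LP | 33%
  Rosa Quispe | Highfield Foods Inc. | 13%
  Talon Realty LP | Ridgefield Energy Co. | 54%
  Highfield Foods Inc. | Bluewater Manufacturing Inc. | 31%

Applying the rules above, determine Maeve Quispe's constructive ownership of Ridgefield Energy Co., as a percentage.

51.44%

By parent–child attribution (R1), Maeve Quispe is treated as also owning Rosa Quispe's interest in Talon Realty LP, giving 33% + 56% = 89%.
By parent–child attribution (R1), Maeve Quispe is treated as owning Rosa Quispe's 13% interest in Highfield Foods Inc.
Chain via Talon Realty LP (R2): 89% × 54% = 48.06% of Ridgefield Energy Co.
Chain via Highfield Foods Inc. (R2): 13% × 26% = 3.38% of Ridgefield Energy Co.
Aggregating (R3): 48.06% + 3.38% = 51.44%.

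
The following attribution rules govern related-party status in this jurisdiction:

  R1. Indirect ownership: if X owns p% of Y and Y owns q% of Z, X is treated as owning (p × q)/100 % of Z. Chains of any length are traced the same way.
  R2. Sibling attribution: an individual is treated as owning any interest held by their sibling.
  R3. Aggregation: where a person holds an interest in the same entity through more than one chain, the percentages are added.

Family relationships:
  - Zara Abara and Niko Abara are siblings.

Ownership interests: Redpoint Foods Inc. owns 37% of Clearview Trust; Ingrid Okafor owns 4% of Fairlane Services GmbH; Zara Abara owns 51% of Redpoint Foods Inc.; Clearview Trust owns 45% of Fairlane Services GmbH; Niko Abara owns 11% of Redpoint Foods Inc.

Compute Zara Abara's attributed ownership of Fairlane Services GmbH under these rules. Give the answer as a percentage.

10.323%

By sibling attribution (R2), Zara Abara is treated as also owning Niko Abara's interest in Redpoint Foods Inc, giving 51% + 11% = 62%.
Chain via Redpoint Foods Inc. → Clearview Trust (R1): 62% × 37% × 45% = 10.323% of Fairlane Services GmbH.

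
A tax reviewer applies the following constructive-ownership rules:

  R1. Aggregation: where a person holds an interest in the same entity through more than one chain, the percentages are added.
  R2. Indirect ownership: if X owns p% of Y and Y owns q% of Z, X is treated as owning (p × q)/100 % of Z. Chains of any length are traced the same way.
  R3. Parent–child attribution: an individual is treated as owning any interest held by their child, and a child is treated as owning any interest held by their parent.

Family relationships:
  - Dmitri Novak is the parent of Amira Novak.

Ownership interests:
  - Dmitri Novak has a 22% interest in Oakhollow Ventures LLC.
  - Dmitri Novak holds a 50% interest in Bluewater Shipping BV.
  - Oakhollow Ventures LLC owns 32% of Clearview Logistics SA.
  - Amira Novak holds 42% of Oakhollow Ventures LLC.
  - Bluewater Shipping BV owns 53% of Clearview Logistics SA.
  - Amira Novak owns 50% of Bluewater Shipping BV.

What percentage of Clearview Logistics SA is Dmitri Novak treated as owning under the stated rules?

By parent–child attribution (R3), Dmitri Novak is treated as also owning Amira Novak's interest in Oakhollow Ventures LLC, giving 22% + 42% = 64%.
By parent–child attribution (R3), Dmitri Novak is treated as also owning Amira Novak's interest in Bluewater Shipping BV, giving 50% + 50% = 100%.
Chain via Oakhollow Ventures LLC (R2): 64% × 32% = 20.48% of Clearview Logistics SA.
Chain via Bluewater Shipping BV (R2): 100% × 53% = 53% of Clearview Logistics SA.
Aggregating (R1): 20.48% + 53% = 73.48%.

73.48%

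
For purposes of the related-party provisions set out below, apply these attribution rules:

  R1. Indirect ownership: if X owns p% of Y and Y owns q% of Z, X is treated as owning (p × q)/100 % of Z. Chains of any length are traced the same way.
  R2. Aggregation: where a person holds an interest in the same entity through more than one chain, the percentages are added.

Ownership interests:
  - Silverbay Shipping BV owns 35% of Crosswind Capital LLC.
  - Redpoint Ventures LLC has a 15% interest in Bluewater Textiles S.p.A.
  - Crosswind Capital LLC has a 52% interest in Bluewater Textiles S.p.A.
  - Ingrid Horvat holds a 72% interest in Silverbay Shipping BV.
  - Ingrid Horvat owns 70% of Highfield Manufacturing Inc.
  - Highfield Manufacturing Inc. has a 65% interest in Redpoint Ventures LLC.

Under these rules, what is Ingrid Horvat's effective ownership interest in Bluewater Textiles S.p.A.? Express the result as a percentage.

Chain via Silverbay Shipping BV → Crosswind Capital LLC (R1): 72% × 35% × 52% = 13.104% of Bluewater Textiles S.p.A.
Chain via Highfield Manufacturing Inc. → Redpoint Ventures LLC (R1): 70% × 65% × 15% = 6.825% of Bluewater Textiles S.p.A.
Aggregating (R2): 13.104% + 6.825% = 19.929%.

19.929%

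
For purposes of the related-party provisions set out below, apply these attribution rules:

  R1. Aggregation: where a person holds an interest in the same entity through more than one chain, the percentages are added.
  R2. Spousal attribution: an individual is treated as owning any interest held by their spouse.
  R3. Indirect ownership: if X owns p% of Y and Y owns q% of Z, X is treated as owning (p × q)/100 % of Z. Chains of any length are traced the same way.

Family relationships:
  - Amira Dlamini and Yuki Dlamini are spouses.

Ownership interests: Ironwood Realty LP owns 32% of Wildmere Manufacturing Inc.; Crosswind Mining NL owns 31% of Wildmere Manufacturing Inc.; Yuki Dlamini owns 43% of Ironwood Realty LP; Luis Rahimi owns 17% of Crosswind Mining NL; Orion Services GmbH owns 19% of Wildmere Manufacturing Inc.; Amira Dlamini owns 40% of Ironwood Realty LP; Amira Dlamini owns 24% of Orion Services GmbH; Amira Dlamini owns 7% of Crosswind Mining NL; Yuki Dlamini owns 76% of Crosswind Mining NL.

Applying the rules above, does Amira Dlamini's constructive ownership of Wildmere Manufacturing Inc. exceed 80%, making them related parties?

No

By spousal attribution (R2), Amira Dlamini is treated as also owning Yuki Dlamini's interest in Crosswind Mining NL, giving 7% + 76% = 83%.
By spousal attribution (R2), Amira Dlamini is treated as also owning Yuki Dlamini's interest in Ironwood Realty LP, giving 40% + 43% = 83%.
Chain via Crosswind Mining NL (R3): 83% × 31% = 25.73% of Wildmere Manufacturing Inc.
Chain via Ironwood Realty LP (R3): 83% × 32% = 26.56% of Wildmere Manufacturing Inc.
Chain via Orion Services GmbH (R3): 24% × 19% = 4.56% of Wildmere Manufacturing Inc.
Aggregating (R1): 25.73% + 26.56% + 4.56% = 56.85%.
56.85% does not exceed the 80% threshold, so Amira is not a related party to Wildmere Manufacturing Inc.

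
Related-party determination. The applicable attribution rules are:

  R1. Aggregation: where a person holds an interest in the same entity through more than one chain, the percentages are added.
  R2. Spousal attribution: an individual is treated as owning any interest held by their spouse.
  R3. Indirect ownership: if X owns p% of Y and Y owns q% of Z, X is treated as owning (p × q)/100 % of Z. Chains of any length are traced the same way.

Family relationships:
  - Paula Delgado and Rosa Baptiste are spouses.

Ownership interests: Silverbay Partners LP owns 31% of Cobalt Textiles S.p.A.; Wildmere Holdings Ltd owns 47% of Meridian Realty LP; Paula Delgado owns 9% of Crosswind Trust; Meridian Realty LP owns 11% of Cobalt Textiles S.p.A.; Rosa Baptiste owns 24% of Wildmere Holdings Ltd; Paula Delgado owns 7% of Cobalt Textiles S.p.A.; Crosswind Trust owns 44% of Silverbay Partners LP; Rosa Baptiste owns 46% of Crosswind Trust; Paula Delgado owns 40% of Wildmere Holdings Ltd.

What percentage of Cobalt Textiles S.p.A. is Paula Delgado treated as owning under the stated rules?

17.8108%

By spousal attribution (R2), Paula Delgado is treated as also owning Rosa Baptiste's interest in Wildmere Holdings Ltd, giving 40% + 24% = 64%.
By spousal attribution (R2), Paula Delgado is treated as also owning Rosa Baptiste's interest in Crosswind Trust, giving 9% + 46% = 55%.
Chain via Wildmere Holdings Ltd → Meridian Realty LP (R3): 64% × 47% × 11% = 3.3088% of Cobalt Textiles S.p.A.
Chain via Crosswind Trust → Silverbay Partners LP (R3): 55% × 44% × 31% = 7.502% of Cobalt Textiles S.p.A.
Direct interest in Cobalt Textiles S.p.A: 7%.
Aggregating (R1): 3.3088% + 7.502% + 7% = 17.8108%.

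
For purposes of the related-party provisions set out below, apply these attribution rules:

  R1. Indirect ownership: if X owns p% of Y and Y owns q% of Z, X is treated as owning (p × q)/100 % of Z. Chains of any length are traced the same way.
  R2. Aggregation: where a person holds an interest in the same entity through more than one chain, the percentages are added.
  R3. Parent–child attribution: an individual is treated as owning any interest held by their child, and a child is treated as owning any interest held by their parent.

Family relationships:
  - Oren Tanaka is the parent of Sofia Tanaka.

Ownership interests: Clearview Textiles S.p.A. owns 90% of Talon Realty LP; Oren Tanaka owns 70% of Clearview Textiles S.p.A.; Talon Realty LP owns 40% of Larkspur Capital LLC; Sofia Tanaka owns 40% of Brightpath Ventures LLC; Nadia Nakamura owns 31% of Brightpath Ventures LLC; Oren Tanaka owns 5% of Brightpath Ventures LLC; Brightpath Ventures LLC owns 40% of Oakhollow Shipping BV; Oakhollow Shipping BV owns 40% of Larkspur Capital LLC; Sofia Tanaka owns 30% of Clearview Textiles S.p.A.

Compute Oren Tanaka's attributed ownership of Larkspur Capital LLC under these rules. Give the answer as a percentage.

By parent–child attribution (R3), Oren Tanaka is treated as also owning Sofia Tanaka's interest in Clearview Textiles S.p.A, giving 70% + 30% = 100%.
By parent–child attribution (R3), Oren Tanaka is treated as also owning Sofia Tanaka's interest in Brightpath Ventures LLC, giving 5% + 40% = 45%.
Chain via Clearview Textiles S.p.A. → Talon Realty LP (R1): 100% × 90% × 40% = 36% of Larkspur Capital LLC.
Chain via Brightpath Ventures LLC → Oakhollow Shipping BV (R1): 45% × 40% × 40% = 7.2% of Larkspur Capital LLC.
Aggregating (R2): 36% + 7.2% = 43.2%.

43.2%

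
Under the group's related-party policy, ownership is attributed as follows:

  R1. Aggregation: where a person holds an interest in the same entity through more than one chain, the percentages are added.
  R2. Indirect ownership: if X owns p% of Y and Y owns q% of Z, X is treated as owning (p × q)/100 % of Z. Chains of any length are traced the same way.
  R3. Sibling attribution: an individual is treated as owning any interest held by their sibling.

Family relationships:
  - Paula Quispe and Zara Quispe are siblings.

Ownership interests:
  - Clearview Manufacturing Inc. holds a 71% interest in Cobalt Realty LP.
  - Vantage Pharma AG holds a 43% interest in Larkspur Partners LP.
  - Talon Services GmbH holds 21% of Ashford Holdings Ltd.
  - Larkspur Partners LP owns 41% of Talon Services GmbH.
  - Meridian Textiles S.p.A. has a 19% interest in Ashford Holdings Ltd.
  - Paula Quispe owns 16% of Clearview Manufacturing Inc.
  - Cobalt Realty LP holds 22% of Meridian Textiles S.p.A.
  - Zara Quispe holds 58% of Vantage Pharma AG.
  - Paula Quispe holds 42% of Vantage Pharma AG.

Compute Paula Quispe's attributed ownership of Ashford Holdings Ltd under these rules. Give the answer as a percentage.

By sibling attribution (R3), Paula Quispe is treated as also owning Zara Quispe's interest in Vantage Pharma AG, giving 42% + 58% = 100%.
Chain via Vantage Pharma AG → Larkspur Partners LP → Talon Services GmbH (R2): 100% × 43% × 41% × 21% = 3.7023% of Ashford Holdings Ltd.
Chain via Clearview Manufacturing Inc. → Cobalt Realty LP → Meridian Textiles S.p.A. (R2): 16% × 71% × 22% × 19% = 0.474848% of Ashford Holdings Ltd.
Aggregating (R1): 3.7023% + 0.474848% = 4.177148%.

4.177148%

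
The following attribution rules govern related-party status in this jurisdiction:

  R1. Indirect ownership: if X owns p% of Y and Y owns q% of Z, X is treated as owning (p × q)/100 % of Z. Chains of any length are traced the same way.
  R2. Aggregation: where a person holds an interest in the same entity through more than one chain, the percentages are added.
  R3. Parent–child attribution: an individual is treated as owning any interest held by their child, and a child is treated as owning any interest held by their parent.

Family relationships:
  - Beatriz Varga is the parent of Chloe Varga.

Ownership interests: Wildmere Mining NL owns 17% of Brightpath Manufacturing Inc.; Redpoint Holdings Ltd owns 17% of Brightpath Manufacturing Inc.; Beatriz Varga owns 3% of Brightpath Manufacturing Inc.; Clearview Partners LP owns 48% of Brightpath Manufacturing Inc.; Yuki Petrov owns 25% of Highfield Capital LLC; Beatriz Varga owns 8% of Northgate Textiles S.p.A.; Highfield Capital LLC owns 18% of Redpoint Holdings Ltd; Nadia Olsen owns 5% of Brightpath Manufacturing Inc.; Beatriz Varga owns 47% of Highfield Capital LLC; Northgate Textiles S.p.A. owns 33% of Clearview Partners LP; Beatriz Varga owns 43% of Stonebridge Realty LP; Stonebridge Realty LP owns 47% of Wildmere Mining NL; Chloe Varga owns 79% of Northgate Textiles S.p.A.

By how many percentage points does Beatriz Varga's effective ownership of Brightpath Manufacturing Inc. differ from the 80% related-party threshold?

By parent–child attribution (R3), Beatriz Varga is treated as also owning Chloe Varga's interest in Northgate Textiles S.p.A, giving 8% + 79% = 87%.
Chain via Northgate Textiles S.p.A. → Clearview Partners LP (R1): 87% × 33% × 48% = 13.7808% of Brightpath Manufacturing Inc.
Chain via Stonebridge Realty LP → Wildmere Mining NL (R1): 43% × 47% × 17% = 3.4357% of Brightpath Manufacturing Inc.
Chain via Highfield Capital LLC → Redpoint Holdings Ltd (R1): 47% × 18% × 17% = 1.4382% of Brightpath Manufacturing Inc.
Direct interest in Brightpath Manufacturing Inc: 3%.
Aggregating (R2): 13.7808% + 3.4357% + 1.4382% + 3% = 21.6547%.
21.6547% falls short of the 80% threshold by 58.3453 percentage points.

58.3453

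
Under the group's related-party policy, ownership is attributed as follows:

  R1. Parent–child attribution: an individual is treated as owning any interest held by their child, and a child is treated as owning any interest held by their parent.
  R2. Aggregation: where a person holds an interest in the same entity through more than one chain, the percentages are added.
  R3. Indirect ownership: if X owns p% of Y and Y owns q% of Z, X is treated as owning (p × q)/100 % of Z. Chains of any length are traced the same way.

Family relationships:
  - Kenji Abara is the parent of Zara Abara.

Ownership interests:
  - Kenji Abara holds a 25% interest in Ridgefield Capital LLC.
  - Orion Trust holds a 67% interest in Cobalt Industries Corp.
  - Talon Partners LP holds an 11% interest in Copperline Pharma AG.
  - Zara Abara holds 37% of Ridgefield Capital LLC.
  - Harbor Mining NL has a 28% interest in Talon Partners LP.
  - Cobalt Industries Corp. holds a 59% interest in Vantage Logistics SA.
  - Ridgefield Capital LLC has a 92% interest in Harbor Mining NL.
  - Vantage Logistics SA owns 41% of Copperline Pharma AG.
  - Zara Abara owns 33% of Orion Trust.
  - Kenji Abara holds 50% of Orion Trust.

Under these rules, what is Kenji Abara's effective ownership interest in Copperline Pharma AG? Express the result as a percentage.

By parent–child attribution (R1), Kenji Abara is treated as also owning Zara Abara's interest in Orion Trust, giving 50% + 33% = 83%.
By parent–child attribution (R1), Kenji Abara is treated as also owning Zara Abara's interest in Ridgefield Capital LLC, giving 25% + 37% = 62%.
Chain via Orion Trust → Cobalt Industries Corp. → Vantage Logistics SA (R3): 83% × 67% × 59% × 41% = 13.452059% of Copperline Pharma AG.
Chain via Ridgefield Capital LLC → Harbor Mining NL → Talon Partners LP (R3): 62% × 92% × 28% × 11% = 1.756832% of Copperline Pharma AG.
Aggregating (R2): 13.452059% + 1.756832% = 15.208891%.

15.208891%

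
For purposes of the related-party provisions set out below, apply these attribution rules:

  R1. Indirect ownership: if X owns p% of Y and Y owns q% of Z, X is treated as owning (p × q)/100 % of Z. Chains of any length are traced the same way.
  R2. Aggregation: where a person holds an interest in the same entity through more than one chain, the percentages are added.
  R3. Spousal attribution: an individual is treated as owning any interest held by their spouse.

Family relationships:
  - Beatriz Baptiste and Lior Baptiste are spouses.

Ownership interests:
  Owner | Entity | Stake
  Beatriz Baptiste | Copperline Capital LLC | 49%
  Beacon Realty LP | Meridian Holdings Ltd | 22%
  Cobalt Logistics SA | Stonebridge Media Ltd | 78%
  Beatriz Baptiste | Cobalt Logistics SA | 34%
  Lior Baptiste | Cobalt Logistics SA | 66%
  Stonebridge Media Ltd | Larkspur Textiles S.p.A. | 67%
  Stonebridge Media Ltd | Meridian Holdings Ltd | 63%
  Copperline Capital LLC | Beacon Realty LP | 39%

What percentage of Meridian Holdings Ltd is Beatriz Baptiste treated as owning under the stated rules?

By spousal attribution (R3), Beatriz Baptiste is treated as also owning Lior Baptiste's interest in Cobalt Logistics SA, giving 34% + 66% = 100%.
Chain via Copperline Capital LLC → Beacon Realty LP (R1): 49% × 39% × 22% = 4.2042% of Meridian Holdings Ltd.
Chain via Cobalt Logistics SA → Stonebridge Media Ltd (R1): 100% × 78% × 63% = 49.14% of Meridian Holdings Ltd.
Aggregating (R2): 4.2042% + 49.14% = 53.3442%.

53.3442%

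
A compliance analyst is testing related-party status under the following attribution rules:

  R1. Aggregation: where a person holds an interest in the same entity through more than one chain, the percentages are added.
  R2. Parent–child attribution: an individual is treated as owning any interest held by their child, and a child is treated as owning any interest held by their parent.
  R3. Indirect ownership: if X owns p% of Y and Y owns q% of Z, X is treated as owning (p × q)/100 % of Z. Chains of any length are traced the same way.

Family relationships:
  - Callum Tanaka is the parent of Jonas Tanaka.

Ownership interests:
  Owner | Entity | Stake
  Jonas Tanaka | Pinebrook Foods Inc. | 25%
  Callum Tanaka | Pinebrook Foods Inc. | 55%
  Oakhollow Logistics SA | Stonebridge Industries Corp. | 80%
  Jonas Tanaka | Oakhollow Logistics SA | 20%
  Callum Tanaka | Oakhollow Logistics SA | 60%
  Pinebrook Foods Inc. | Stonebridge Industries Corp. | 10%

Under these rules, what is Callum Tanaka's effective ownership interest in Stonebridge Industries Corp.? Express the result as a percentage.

72%

By parent–child attribution (R2), Callum Tanaka is treated as also owning Jonas Tanaka's interest in Pinebrook Foods Inc, giving 55% + 25% = 80%.
By parent–child attribution (R2), Callum Tanaka is treated as also owning Jonas Tanaka's interest in Oakhollow Logistics SA, giving 60% + 20% = 80%.
Chain via Pinebrook Foods Inc. (R3): 80% × 10% = 8% of Stonebridge Industries Corp.
Chain via Oakhollow Logistics SA (R3): 80% × 80% = 64% of Stonebridge Industries Corp.
Aggregating (R1): 8% + 64% = 72%.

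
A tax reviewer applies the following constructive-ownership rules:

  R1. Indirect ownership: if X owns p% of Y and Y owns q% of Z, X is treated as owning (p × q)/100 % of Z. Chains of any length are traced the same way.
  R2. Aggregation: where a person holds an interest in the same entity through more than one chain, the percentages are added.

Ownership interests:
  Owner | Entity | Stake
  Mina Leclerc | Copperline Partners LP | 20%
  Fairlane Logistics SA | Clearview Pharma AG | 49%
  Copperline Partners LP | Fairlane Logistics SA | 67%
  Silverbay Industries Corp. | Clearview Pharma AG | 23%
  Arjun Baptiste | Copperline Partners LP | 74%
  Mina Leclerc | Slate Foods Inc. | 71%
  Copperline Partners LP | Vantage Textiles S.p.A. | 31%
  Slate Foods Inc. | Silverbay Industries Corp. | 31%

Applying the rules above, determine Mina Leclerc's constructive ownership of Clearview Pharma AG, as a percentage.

11.6283%

Chain via Copperline Partners LP → Fairlane Logistics SA (R1): 20% × 67% × 49% = 6.566% of Clearview Pharma AG.
Chain via Slate Foods Inc. → Silverbay Industries Corp. (R1): 71% × 31% × 23% = 5.0623% of Clearview Pharma AG.
Aggregating (R2): 6.566% + 5.0623% = 11.6283%.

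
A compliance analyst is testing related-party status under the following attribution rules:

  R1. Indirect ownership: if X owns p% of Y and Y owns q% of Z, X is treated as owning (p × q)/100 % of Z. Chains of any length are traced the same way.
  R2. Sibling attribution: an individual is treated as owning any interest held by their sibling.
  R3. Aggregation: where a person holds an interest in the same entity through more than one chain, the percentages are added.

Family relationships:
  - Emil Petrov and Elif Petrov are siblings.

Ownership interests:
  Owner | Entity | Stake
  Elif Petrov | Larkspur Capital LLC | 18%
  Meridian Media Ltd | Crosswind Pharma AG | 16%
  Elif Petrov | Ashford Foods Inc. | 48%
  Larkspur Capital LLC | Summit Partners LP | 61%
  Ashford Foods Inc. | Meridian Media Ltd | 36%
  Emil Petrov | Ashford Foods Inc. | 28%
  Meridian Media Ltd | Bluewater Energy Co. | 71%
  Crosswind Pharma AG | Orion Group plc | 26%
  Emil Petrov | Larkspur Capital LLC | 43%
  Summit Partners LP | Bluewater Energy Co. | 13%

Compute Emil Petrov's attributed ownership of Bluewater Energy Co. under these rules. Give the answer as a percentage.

By sibling attribution (R2), Emil Petrov is treated as also owning Elif Petrov's interest in Ashford Foods Inc, giving 28% + 48% = 76%.
By sibling attribution (R2), Emil Petrov is treated as also owning Elif Petrov's interest in Larkspur Capital LLC, giving 43% + 18% = 61%.
Chain via Ashford Foods Inc. → Meridian Media Ltd (R1): 76% × 36% × 71% = 19.4256% of Bluewater Energy Co.
Chain via Larkspur Capital LLC → Summit Partners LP (R1): 61% × 61% × 13% = 4.8373% of Bluewater Energy Co.
Aggregating (R3): 19.4256% + 4.8373% = 24.2629%.

24.2629%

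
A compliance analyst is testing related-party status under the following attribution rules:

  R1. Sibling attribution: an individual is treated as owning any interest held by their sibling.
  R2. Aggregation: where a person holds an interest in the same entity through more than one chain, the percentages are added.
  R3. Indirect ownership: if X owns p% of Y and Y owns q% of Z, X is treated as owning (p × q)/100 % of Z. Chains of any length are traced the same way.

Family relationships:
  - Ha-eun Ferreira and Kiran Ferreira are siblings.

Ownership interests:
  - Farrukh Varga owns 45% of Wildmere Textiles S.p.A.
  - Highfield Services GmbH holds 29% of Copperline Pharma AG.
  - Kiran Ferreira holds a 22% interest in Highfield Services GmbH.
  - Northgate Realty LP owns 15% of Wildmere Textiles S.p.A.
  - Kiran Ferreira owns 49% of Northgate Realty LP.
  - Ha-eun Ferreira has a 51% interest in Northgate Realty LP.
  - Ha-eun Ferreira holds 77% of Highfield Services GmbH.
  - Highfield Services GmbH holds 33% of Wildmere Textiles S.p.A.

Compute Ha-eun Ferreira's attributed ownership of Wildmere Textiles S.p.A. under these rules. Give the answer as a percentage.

By sibling attribution (R1), Ha-eun Ferreira is treated as also owning Kiran Ferreira's interest in Highfield Services GmbH, giving 77% + 22% = 99%.
By sibling attribution (R1), Ha-eun Ferreira is treated as also owning Kiran Ferreira's interest in Northgate Realty LP, giving 51% + 49% = 100%.
Chain via Highfield Services GmbH (R3): 99% × 33% = 32.67% of Wildmere Textiles S.p.A.
Chain via Northgate Realty LP (R3): 100% × 15% = 15% of Wildmere Textiles S.p.A.
Aggregating (R2): 32.67% + 15% = 47.67%.

47.67%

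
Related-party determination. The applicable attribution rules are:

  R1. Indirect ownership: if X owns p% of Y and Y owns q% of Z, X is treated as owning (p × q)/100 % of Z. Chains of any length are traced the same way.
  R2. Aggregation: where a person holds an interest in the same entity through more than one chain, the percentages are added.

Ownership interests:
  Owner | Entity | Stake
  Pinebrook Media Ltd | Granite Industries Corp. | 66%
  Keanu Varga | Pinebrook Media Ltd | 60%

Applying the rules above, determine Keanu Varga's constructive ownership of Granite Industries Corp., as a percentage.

Chain via Pinebrook Media Ltd (R1): 60% × 66% = 39.6% of Granite Industries Corp.

39.6%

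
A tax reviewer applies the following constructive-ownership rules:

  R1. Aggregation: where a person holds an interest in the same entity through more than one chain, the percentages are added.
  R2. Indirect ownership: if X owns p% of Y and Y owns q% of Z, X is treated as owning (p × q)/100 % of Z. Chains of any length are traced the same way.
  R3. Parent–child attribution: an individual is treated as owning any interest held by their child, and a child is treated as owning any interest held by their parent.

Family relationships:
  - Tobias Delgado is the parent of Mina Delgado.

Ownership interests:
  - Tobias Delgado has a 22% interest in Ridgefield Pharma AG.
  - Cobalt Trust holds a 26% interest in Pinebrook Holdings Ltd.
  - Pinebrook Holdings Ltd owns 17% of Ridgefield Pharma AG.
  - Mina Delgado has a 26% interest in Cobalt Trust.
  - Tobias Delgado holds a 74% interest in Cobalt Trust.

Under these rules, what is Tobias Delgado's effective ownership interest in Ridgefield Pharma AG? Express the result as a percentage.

By parent–child attribution (R3), Tobias Delgado is treated as also owning Mina Delgado's interest in Cobalt Trust, giving 74% + 26% = 100%.
Chain via Cobalt Trust → Pinebrook Holdings Ltd (R2): 100% × 26% × 17% = 4.42% of Ridgefield Pharma AG.
Direct interest in Ridgefield Pharma AG: 22%.
Aggregating (R1): 4.42% + 22% = 26.42%.

26.42%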